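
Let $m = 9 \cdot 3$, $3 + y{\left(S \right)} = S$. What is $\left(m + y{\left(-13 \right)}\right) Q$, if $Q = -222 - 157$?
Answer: $-4169$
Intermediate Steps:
$y{\left(S \right)} = -3 + S$
$m = 27$
$Q = -379$ ($Q = -222 - 157 = -379$)
$\left(m + y{\left(-13 \right)}\right) Q = \left(27 - 16\right) \left(-379\right) = 11 \left(-379\right) = -4169$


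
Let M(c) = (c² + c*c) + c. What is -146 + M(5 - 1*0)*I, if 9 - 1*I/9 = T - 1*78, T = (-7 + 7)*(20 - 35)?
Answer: 42919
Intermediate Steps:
T = 0 (T = 0*(-15) = 0)
M(c) = c + 2*c² (M(c) = (c² + c²) + c = 2*c² + c = c + 2*c²)
I = 783 (I = 81 - 9*(0 - 1*78) = 81 - 9*(0 - 78) = 81 - 9*(-78) = 81 + 702 = 783)
-146 + M(5 - 1*0)*I = -146 + ((5 - 1*0)*(1 + 2*(5 - 1*0)))*783 = -146 + ((5 + 0)*(1 + 2*(5 + 0)))*783 = -146 + (5*(1 + 2*5))*783 = -146 + (5*(1 + 10))*783 = -146 + (5*11)*783 = -146 + 55*783 = -146 + 43065 = 42919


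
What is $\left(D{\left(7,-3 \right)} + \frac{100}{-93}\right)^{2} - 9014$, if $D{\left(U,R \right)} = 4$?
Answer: $- \frac{77888102}{8649} \approx -9005.4$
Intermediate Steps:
$\left(D{\left(7,-3 \right)} + \frac{100}{-93}\right)^{2} - 9014 = \left(4 + \frac{100}{-93}\right)^{2} - 9014 = \left(4 + 100 \left(- \frac{1}{93}\right)\right)^{2} - 9014 = \left(4 - \frac{100}{93}\right)^{2} - 9014 = \left(\frac{272}{93}\right)^{2} - 9014 = \frac{73984}{8649} - 9014 = - \frac{77888102}{8649}$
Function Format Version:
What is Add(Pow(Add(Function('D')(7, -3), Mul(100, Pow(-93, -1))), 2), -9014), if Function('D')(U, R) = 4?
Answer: Rational(-77888102, 8649) ≈ -9005.4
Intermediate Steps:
Add(Pow(Add(Function('D')(7, -3), Mul(100, Pow(-93, -1))), 2), -9014) = Add(Pow(Add(4, Mul(100, Pow(-93, -1))), 2), -9014) = Add(Pow(Add(4, Mul(100, Rational(-1, 93))), 2), -9014) = Add(Pow(Add(4, Rational(-100, 93)), 2), -9014) = Add(Pow(Rational(272, 93), 2), -9014) = Add(Rational(73984, 8649), -9014) = Rational(-77888102, 8649)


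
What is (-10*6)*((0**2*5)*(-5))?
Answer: 0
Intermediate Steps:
(-10*6)*((0**2*5)*(-5)) = -60*0*5*(-5) = -0*(-5) = -60*0 = 0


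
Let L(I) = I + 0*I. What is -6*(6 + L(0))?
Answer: -36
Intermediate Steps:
L(I) = I (L(I) = I + 0 = I)
-6*(6 + L(0)) = -6*(6 + 0) = -6*6 = -36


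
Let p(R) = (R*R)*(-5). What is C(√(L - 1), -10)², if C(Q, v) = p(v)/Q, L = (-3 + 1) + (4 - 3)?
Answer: -125000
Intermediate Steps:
L = -1 (L = -2 + 1 = -1)
p(R) = -5*R² (p(R) = R²*(-5) = -5*R²)
C(Q, v) = -5*v²/Q (C(Q, v) = (-5*v²)/Q = -5*v²/Q)
C(√(L - 1), -10)² = (-5*(-10)²/√(-1 - 1))² = (-5*100/√(-2))² = (-5*100/I*√2)² = (-5*(-I*√2/2)*100)² = (250*I*√2)² = -125000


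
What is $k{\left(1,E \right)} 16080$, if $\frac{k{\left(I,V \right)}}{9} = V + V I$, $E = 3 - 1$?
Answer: $578880$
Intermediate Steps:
$E = 2$ ($E = 3 - 1 = 2$)
$k{\left(I,V \right)} = 9 V + 9 I V$ ($k{\left(I,V \right)} = 9 \left(V + V I\right) = 9 \left(V + I V\right) = 9 V + 9 I V$)
$k{\left(1,E \right)} 16080 = 9 \cdot 2 \left(1 + 1\right) 16080 = 9 \cdot 2 \cdot 2 \cdot 16080 = 36 \cdot 16080 = 578880$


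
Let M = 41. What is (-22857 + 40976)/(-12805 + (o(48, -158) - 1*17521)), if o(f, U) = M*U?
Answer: -18119/36804 ≈ -0.49231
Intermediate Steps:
o(f, U) = 41*U
(-22857 + 40976)/(-12805 + (o(48, -158) - 1*17521)) = (-22857 + 40976)/(-12805 + (41*(-158) - 1*17521)) = 18119/(-12805 + (-6478 - 17521)) = 18119/(-12805 - 23999) = 18119/(-36804) = 18119*(-1/36804) = -18119/36804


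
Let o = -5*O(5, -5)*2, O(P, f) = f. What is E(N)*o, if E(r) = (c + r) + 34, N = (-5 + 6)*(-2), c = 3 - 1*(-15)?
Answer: 2500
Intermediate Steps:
c = 18 (c = 3 + 15 = 18)
N = -2 (N = 1*(-2) = -2)
E(r) = 52 + r (E(r) = (18 + r) + 34 = 52 + r)
o = 50 (o = -5*(-5)*2 = 25*2 = 50)
E(N)*o = (52 - 2)*50 = 50*50 = 2500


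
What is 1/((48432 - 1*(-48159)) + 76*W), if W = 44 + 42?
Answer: 1/103127 ≈ 9.6968e-6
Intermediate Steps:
W = 86
1/((48432 - 1*(-48159)) + 76*W) = 1/((48432 - 1*(-48159)) + 76*86) = 1/((48432 + 48159) + 6536) = 1/(96591 + 6536) = 1/103127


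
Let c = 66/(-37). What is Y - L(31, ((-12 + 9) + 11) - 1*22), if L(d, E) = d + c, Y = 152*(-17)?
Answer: -96689/37 ≈ -2613.2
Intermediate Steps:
c = -66/37 (c = 66*(-1/37) = -66/37 ≈ -1.7838)
Y = -2584
L(d, E) = -66/37 + d (L(d, E) = d - 66/37 = -66/37 + d)
Y - L(31, ((-12 + 9) + 11) - 1*22) = -2584 - (-66/37 + 31) = -2584 - 1*1081/37 = -2584 - 1081/37 = -96689/37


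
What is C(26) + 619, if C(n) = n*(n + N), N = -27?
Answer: 593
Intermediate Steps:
C(n) = n*(-27 + n) (C(n) = n*(n - 27) = n*(-27 + n))
C(26) + 619 = 26*(-27 + 26) + 619 = 26*(-1) + 619 = -26 + 619 = 593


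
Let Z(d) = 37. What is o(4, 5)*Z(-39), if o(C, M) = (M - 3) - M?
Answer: -111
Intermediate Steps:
o(C, M) = -3 (o(C, M) = (-3 + M) - M = -3)
o(4, 5)*Z(-39) = -3*37 = -111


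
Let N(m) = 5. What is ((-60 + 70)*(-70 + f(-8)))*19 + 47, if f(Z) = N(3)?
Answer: -12303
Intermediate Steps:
f(Z) = 5
((-60 + 70)*(-70 + f(-8)))*19 + 47 = ((-60 + 70)*(-70 + 5))*19 + 47 = (10*(-65))*19 + 47 = -650*19 + 47 = -12350 + 47 = -12303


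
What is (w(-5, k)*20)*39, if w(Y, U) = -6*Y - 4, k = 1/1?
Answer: 20280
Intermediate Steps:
k = 1
w(Y, U) = -4 - 6*Y
(w(-5, k)*20)*39 = ((-4 - 6*(-5))*20)*39 = ((-4 + 30)*20)*39 = (26*20)*39 = 520*39 = 20280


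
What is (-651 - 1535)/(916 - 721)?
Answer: -2186/195 ≈ -11.210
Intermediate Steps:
(-651 - 1535)/(916 - 721) = -2186/195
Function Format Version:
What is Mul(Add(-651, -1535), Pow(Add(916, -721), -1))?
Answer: Rational(-2186, 195) ≈ -11.210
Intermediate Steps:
Mul(Add(-651, -1535), Pow(Add(916, -721), -1)) = Mul(-2186, Pow(195, -1)) = Mul(-2186, Rational(1, 195)) = Rational(-2186, 195)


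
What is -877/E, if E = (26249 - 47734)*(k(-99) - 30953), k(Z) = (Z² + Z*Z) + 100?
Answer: -877/241727735 ≈ -3.6280e-6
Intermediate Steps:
k(Z) = 100 + 2*Z² (k(Z) = (Z² + Z²) + 100 = 2*Z² + 100 = 100 + 2*Z²)
E = 241727735 (E = (26249 - 47734)*((100 + 2*(-99)²) - 30953) = -21485*((100 + 2*9801) - 30953) = -21485*((100 + 19602) - 30953) = -21485*(19702 - 30953) = -21485*(-11251) = 241727735)
-877/E = -877/241727735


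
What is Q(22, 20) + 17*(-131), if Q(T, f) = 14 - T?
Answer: -2235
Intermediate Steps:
Q(22, 20) + 17*(-131) = (14 - 1*22) + 17*(-131) = (14 - 22) - 2227 = -8 - 2227 = -2235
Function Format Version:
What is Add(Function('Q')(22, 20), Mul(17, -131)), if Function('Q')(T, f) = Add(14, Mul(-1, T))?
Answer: -2235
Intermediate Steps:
Add(Function('Q')(22, 20), Mul(17, -131)) = Add(Add(14, Mul(-1, 22)), Mul(17, -131)) = Add(Add(14, -22), -2227) = Add(-8, -2227) = -2235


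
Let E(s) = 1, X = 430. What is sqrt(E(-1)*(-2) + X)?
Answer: 2*sqrt(107) ≈ 20.688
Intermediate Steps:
sqrt(E(-1)*(-2) + X) = sqrt(1*(-2) + 430) = sqrt(-2 + 430) = sqrt(428) = 2*sqrt(107)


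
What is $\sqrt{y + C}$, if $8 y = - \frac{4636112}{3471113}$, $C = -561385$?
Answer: $\frac{i \sqrt{6763919614729614147}}{3471113} \approx 749.26 i$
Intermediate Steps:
$y = - \frac{579514}{3471113}$ ($y = \frac{\left(-4636112\right) \frac{1}{3471113}}{8} = \frac{1}{8} \left(- \frac{4636112}{3471113}\right) = - \frac{579514}{3471113} \approx -0.16695$)
$\sqrt{y + C} = \sqrt{- \frac{579514}{3471113} - 561385} = \sqrt{- \frac{1948631351019}{3471113}} = \frac{i \sqrt{6763919614729614147}}{3471113}$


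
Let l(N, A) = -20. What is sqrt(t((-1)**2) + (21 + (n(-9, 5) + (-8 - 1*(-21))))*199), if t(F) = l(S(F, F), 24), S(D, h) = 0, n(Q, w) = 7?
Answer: sqrt(8139) ≈ 90.216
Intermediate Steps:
t(F) = -20
sqrt(t((-1)**2) + (21 + (n(-9, 5) + (-8 - 1*(-21))))*199) = sqrt(-20 + (21 + (7 + (-8 - 1*(-21))))*199) = sqrt(-20 + (21 + (7 + (-8 + 21)))*199) = sqrt(-20 + (21 + (7 + 13))*199) = sqrt(-20 + (21 + 20)*199) = sqrt(-20 + 41*199) = sqrt(-20 + 8159) = sqrt(8139)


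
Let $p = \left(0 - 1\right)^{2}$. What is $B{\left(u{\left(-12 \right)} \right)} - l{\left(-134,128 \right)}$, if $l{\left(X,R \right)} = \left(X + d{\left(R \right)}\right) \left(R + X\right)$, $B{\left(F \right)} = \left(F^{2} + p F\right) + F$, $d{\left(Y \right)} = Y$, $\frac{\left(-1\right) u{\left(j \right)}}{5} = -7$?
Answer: $1259$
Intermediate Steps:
$u{\left(j \right)} = 35$ ($u{\left(j \right)} = \left(-5\right) \left(-7\right) = 35$)
$p = 1$ ($p = \left(-1\right)^{2} = 1$)
$B{\left(F \right)} = F^{2} + 2 F$ ($B{\left(F \right)} = \left(F^{2} + 1 F\right) + F = \left(F^{2} + F\right) + F = \left(F + F^{2}\right) + F = F^{2} + 2 F$)
$l{\left(X,R \right)} = \left(R + X\right)^{2}$ ($l{\left(X,R \right)} = \left(X + R\right) \left(R + X\right) = \left(R + X\right) \left(R + X\right) = \left(R + X\right)^{2}$)
$B{\left(u{\left(-12 \right)} \right)} - l{\left(-134,128 \right)} = 35 \left(2 + 35\right) - \left(128^{2} + \left(-134\right)^{2} + 2 \cdot 128 \left(-134\right)\right) = 35 \cdot 37 - \left(16384 + 17956 - 34304\right) = 1295 - 36 = 1259$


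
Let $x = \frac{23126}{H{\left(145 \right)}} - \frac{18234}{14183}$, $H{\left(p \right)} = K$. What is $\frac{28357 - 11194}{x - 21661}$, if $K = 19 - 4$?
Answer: $- \frac{3651342435}{4280546897} \approx -0.85301$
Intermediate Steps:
$K = 15$ ($K = 19 - 4 = 15$)
$H{\left(p \right)} = 15$
$x = \frac{327722548}{212745}$ ($x = \frac{23126}{15} - \frac{18234}{14183} = \frac{327722548}{212745} \approx 1540.4$)
$\frac{28357 - 11194}{x - 21661} = \frac{28357 - 11194}{\frac{327722548}{212745} - 21661} = \frac{17163}{- \frac{4280546897}{212745}} = 17163 \left(- \frac{212745}{4280546897}\right) = - \frac{3651342435}{4280546897}$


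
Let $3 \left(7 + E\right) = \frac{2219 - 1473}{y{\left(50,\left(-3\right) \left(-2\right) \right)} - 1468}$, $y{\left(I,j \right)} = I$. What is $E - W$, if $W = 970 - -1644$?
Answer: $- \frac{5575240}{2127} \approx -2621.2$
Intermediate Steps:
$W = 2614$ ($W = 970 + 1644 = 2614$)
$E = - \frac{15262}{2127}$ ($E = -7 + \frac{\left(2219 - 1473\right) \frac{1}{50 - 1468}}{3} = -7 + \frac{746 \frac{1}{-1418}}{3} = -7 + \frac{746 \left(- \frac{1}{1418}\right)}{3} = -7 + \frac{1}{3} \left(- \frac{373}{709}\right) = -7 - \frac{373}{2127} = - \frac{15262}{2127} \approx -7.1754$)
$E - W = - \frac{15262}{2127} - 2614 = - \frac{5575240}{2127}$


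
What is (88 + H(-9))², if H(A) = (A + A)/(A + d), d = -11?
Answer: 790321/100 ≈ 7903.2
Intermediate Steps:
H(A) = 2*A/(-11 + A) (H(A) = (A + A)/(A - 11) = (2*A)/(-11 + A) = 2*A/(-11 + A))
(88 + H(-9))² = (88 + 2*(-9)/(-11 - 9))² = (88 + 2*(-9)/(-20))² = (88 + 2*(-9)*(-1/20))² = (88 + 9/10)² = (889/10)² = 790321/100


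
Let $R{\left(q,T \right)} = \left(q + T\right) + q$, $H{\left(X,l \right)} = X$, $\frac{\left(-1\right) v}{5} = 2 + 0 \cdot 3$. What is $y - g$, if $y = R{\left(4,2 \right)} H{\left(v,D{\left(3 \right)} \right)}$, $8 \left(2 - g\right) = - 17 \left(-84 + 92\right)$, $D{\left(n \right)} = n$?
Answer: $-119$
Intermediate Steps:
$v = -10$ ($v = - 5 \left(2 + 0 \cdot 3\right) = - 5 \left(2 + 0\right) = \left(-5\right) 2 = -10$)
$g = 19$ ($g = 2 - \frac{\left(-17\right) \left(-84 + 92\right)}{8} = 2 - \frac{\left(-17\right) 8}{8} = 2 - -17 = 2 + 17 = 19$)
$R{\left(q,T \right)} = T + 2 q$ ($R{\left(q,T \right)} = \left(T + q\right) + q = T + 2 q$)
$y = -100$ ($y = \left(2 + 2 \cdot 4\right) \left(-10\right) = \left(2 + 8\right) \left(-10\right) = 10 \left(-10\right) = -100$)
$y - g = -100 - 19 = -119$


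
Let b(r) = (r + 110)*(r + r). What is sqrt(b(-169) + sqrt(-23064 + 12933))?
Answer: sqrt(19942 + I*sqrt(10131)) ≈ 141.22 + 0.3564*I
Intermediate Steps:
b(r) = 2*r*(110 + r) (b(r) = (110 + r)*(2*r) = 2*r*(110 + r))
sqrt(b(-169) + sqrt(-23064 + 12933)) = sqrt(2*(-169)*(110 - 169) + sqrt(-23064 + 12933)) = sqrt(2*(-169)*(-59) + sqrt(-10131)) = sqrt(19942 + I*sqrt(10131))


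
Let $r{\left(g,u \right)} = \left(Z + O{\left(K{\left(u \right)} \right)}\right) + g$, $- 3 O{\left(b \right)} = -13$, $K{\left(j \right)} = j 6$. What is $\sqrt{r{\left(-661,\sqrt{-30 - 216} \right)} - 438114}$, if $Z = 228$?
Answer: $\frac{2 i \sqrt{986721}}{3} \approx 662.23 i$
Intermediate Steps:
$K{\left(j \right)} = 6 j$
$O{\left(b \right)} = \frac{13}{3}$ ($O{\left(b \right)} = \left(- \frac{1}{3}\right) \left(-13\right) = \frac{13}{3}$)
$r{\left(g,u \right)} = \frac{697}{3} + g$ ($r{\left(g,u \right)} = \left(228 + \frac{13}{3}\right) + g = \frac{697}{3} + g$)
$\sqrt{r{\left(-661,\sqrt{-30 - 216} \right)} - 438114} = \sqrt{\left(\frac{697}{3} - 661\right) - 438114} = \sqrt{- \frac{1286}{3} - 438114} = \sqrt{- \frac{1315628}{3}} = \frac{2 i \sqrt{986721}}{3}$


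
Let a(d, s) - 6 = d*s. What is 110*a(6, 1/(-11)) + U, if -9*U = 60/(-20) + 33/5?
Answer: 2998/5 ≈ 599.60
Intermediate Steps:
U = -⅖ (U = -(60/(-20) + 33/5)/9 = -(60*(-1/20) + 33*(⅕))/9 = -(-3 + 33/5)/9 = -⅑*18/5 = -⅖ ≈ -0.40000)
a(d, s) = 6 + d*s
110*a(6, 1/(-11)) + U = 110*(6 + 6/(-11)) - ⅖ = 110*(6 + 6*(-1/11)) - ⅖ = 110*(6 - 6/11) - ⅖ = 110*(60/11) - ⅖ = 600 - ⅖ = 2998/5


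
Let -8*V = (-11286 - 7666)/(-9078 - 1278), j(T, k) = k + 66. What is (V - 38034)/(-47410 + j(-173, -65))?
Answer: 393882473/490967604 ≈ 0.80226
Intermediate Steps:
j(T, k) = 66 + k
V = -2369/10356 (V = -(-11286 - 7666)/(8*(-9078 - 1278)) = -(-2369)/(-10356) = -(-2369)*(-1)/10356 = -⅛*4738/2589 = -2369/10356 ≈ -0.22876)
(V - 38034)/(-47410 + j(-173, -65)) = (-2369/10356 - 38034)/(-47410 + (66 - 65)) = -393882473/(10356*(-47410 + 1)) = -393882473/10356/(-47409) = -393882473/10356*(-1/47409) = 393882473/490967604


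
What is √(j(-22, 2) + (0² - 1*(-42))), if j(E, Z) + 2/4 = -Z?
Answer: √158/2 ≈ 6.2849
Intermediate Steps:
j(E, Z) = -½ - Z
√(j(-22, 2) + (0² - 1*(-42))) = √((-½ - 1*2) + (0² - 1*(-42))) = √((-½ - 2) + (0 + 42)) = √(-5/2 + 42) = √(79/2) = √158/2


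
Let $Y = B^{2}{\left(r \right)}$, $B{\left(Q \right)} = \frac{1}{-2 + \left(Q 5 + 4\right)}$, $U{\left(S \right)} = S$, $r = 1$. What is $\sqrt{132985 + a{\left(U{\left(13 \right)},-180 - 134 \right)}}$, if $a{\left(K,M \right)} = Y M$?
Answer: $\frac{\sqrt{6515951}}{7} \approx 364.66$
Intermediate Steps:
$B{\left(Q \right)} = \frac{1}{2 + 5 Q}$ ($B{\left(Q \right)} = \frac{1}{-2 + \left(5 Q + 4\right)} = \frac{1}{-2 + \left(4 + 5 Q\right)} = \frac{1}{2 + 5 Q}$)
$Y = \frac{1}{49}$ ($Y = \left(\frac{1}{2 + 5 \cdot 1}\right)^{2} = \left(\frac{1}{2 + 5}\right)^{2} = \left(\frac{1}{7}\right)^{2} = \frac{1}{49} \approx 0.020408$)
$a{\left(K,M \right)} = \frac{M}{49}$
$\sqrt{132985 + a{\left(U{\left(13 \right)},-180 - 134 \right)}} = \sqrt{132985 + \frac{-180 - 134}{49}} = \sqrt{132985 + \frac{1}{49} \left(-314\right)} = \sqrt{132985 - \frac{314}{49}} = \sqrt{\frac{6515951}{49}} = \frac{\sqrt{6515951}}{7}$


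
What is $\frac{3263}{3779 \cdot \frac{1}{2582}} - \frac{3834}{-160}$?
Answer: $\frac{681249623}{302320} \approx 2253.4$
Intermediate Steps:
$\frac{3263}{3779 \cdot \frac{1}{2582}} - \frac{3834}{-160} = \frac{3263}{3779 \cdot \frac{1}{2582}} - - \frac{1917}{80} = \frac{3263}{\frac{3779}{2582}} + \frac{1917}{80} = 3263 \cdot \frac{2582}{3779} + \frac{1917}{80} = \frac{8425066}{3779} + \frac{1917}{80} = \frac{681249623}{302320}$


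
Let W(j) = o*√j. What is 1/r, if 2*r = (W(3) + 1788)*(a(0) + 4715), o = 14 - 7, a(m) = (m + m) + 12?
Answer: 1192/5037086473 - 14*√3/15111259419 ≈ 2.3504e-7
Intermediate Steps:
a(m) = 12 + 2*m (a(m) = 2*m + 12 = 12 + 2*m)
o = 7
W(j) = 7*√j
r = 4225938 + 33089*√3/2 (r = ((7*√3 + 1788)*((12 + 2*0) + 4715))/2 = ((1788 + 7*√3)*((12 + 0) + 4715))/2 = ((1788 + 7*√3)*(12 + 4715))/2 = ((1788 + 7*√3)*4727)/2 = (8451876 + 33089*√3)/2 = 4225938 + 33089*√3/2 ≈ 4.2546e+6)
1/r = 1/(4225938 + 33089*√3/2)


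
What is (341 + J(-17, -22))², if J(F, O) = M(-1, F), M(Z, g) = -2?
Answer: 114921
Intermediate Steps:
J(F, O) = -2
(341 + J(-17, -22))² = (341 - 2)² = 339² = 114921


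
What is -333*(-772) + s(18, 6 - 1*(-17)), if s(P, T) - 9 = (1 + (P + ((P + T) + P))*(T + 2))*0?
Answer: 257085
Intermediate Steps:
s(P, T) = 9 (s(P, T) = 9 + (1 + (P + ((P + T) + P))*(T + 2))*0 = 9 + (1 + (P + (T + 2*P))*(2 + T))*0 = 9 + (1 + (T + 3*P)*(2 + T))*0 = 9 + (1 + (2 + T)*(T + 3*P))*0 = 9 + 0 = 9)
-333*(-772) + s(18, 6 - 1*(-17)) = -333*(-772) + 9 = 257076 + 9 = 257085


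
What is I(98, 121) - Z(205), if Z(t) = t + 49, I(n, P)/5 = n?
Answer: 236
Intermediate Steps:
I(n, P) = 5*n
Z(t) = 49 + t
I(98, 121) - Z(205) = 5*98 - (49 + 205) = 490 - 1*254 = 490 - 254 = 236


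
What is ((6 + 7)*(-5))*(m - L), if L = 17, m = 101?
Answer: -5460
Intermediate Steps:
((6 + 7)*(-5))*(m - L) = ((6 + 7)*(-5))*(101 - 1*17) = (13*(-5))*(101 - 17) = -65*84 = -5460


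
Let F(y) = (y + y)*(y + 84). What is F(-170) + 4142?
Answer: 33382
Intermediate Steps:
F(y) = 2*y*(84 + y) (F(y) = (2*y)*(84 + y) = 2*y*(84 + y))
F(-170) + 4142 = 2*(-170)*(84 - 170) + 4142 = 2*(-170)*(-86) + 4142 = 29240 + 4142 = 33382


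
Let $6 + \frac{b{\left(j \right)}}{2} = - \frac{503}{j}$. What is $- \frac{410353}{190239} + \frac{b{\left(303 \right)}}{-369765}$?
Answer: $- \frac{1393168865309}{645883282485} \approx -2.157$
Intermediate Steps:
$b{\left(j \right)} = -12 - \frac{1006}{j}$ ($b{\left(j \right)} = -12 + 2 \left(- \frac{503}{j}\right) = -12 - \frac{1006}{j}$)
$- \frac{410353}{190239} + \frac{b{\left(303 \right)}}{-369765} = - \frac{410353}{190239} + \frac{-12 - \frac{1006}{303}}{-369765} = \left(-410353\right) \frac{1}{190239} + \left(-12 - \frac{1006}{303}\right) \left(- \frac{1}{369765}\right) = - \frac{410353}{190239} + \left(-12 - \frac{1006}{303}\right) \left(- \frac{1}{369765}\right) = - \frac{410353}{190239} - - \frac{422}{10185345} = - \frac{410353}{190239} + \frac{422}{10185345} = - \frac{1393168865309}{645883282485}$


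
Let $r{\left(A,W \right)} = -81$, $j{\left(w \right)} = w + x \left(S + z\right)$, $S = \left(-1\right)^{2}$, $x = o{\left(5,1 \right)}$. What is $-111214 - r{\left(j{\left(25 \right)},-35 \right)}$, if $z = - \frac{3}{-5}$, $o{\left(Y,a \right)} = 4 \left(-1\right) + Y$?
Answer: $-111133$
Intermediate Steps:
$o{\left(Y,a \right)} = -4 + Y$
$x = 1$ ($x = -4 + 5 = 1$)
$z = \frac{3}{5}$ ($z = \left(-3\right) \left(- \frac{1}{5}\right) = \frac{3}{5} \approx 0.6$)
$S = 1$
$j{\left(w \right)} = \frac{8}{5} + w$ ($j{\left(w \right)} = w + 1 \left(1 + \frac{3}{5}\right) = w + 1 \cdot \frac{8}{5} = w + \frac{8}{5} = \frac{8}{5} + w$)
$-111214 - r{\left(j{\left(25 \right)},-35 \right)} = -111214 - -81 = -111214 + 81 = -111133$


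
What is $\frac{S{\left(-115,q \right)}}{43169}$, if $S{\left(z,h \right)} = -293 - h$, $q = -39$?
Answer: $- \frac{254}{43169} \approx -0.0058839$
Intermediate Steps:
$\frac{S{\left(-115,q \right)}}{43169} = \frac{-293 - -39}{43169} = \left(-293 + 39\right) \frac{1}{43169} = \left(-254\right) \frac{1}{43169} = - \frac{254}{43169}$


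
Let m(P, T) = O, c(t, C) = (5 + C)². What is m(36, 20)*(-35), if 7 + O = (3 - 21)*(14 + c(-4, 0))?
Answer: 24815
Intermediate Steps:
O = -709 (O = -7 + (3 - 21)*(14 + (5 + 0)²) = -7 - 18*(14 + 5²) = -7 - 18*(14 + 25) = -7 - 18*39 = -7 - 702 = -709)
m(P, T) = -709
m(36, 20)*(-35) = -709*(-35) = 24815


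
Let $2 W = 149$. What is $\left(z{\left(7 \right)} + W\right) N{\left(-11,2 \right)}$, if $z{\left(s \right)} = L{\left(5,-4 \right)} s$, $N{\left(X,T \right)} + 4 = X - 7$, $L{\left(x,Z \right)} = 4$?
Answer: $-2255$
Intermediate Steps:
$W = \frac{149}{2}$ ($W = \frac{1}{2} \cdot 149 = \frac{149}{2} \approx 74.5$)
$N{\left(X,T \right)} = -11 + X$ ($N{\left(X,T \right)} = -4 + \left(X - 7\right) = -4 + \left(-7 + X\right) = -11 + X$)
$z{\left(s \right)} = 4 s$
$\left(z{\left(7 \right)} + W\right) N{\left(-11,2 \right)} = \left(4 \cdot 7 + \frac{149}{2}\right) \left(-11 - 11\right) = \left(28 + \frac{149}{2}\right) \left(-22\right) = \frac{205}{2} \left(-22\right) = -2255$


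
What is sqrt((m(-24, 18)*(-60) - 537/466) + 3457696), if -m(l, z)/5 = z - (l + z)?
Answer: sqrt(752422705534)/466 ≈ 1861.4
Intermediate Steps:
m(l, z) = 5*l (m(l, z) = -5*(z - (l + z)) = -5*(z + (-l - z)) = -(-5)*l = 5*l)
sqrt((m(-24, 18)*(-60) - 537/466) + 3457696) = sqrt(((5*(-24))*(-60) - 537/466) + 3457696) = sqrt((-120*(-60) - 537*1/466) + 3457696) = sqrt((7200 - 537/466) + 3457696) = sqrt(3354663/466 + 3457696) = sqrt(1614640999/466) = sqrt(752422705534)/466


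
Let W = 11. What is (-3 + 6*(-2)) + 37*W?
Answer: 392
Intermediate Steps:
(-3 + 6*(-2)) + 37*W = (-3 + 6*(-2)) + 37*11 = (-3 - 12) + 407 = -15 + 407 = 392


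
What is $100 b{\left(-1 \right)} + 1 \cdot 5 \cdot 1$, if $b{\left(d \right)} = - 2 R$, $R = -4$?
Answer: $805$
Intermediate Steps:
$b{\left(d \right)} = 8$ ($b{\left(d \right)} = \left(-2\right) \left(-4\right) = 8$)
$100 b{\left(-1 \right)} + 1 \cdot 5 \cdot 1 = 100 \cdot 8 + 1 \cdot 5 \cdot 1 = 800 + 5 \cdot 1 = 800 + 5 = 805$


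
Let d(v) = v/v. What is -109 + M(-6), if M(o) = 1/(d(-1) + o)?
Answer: -546/5 ≈ -109.20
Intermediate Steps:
d(v) = 1
M(o) = 1/(1 + o)
-109 + M(-6) = -109 + 1/(1 - 6) = -109 + 1/(-5) = -109 - ⅕ = -546/5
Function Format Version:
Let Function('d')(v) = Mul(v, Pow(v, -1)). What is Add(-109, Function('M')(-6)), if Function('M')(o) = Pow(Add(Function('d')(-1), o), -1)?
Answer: Rational(-546, 5) ≈ -109.20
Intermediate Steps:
Function('d')(v) = 1
Function('M')(o) = Pow(Add(1, o), -1)
Add(-109, Function('M')(-6)) = Add(-109, Pow(Add(1, -6), -1)) = Add(-109, Pow(-5, -1)) = Add(-109, Rational(-1, 5)) = Rational(-546, 5)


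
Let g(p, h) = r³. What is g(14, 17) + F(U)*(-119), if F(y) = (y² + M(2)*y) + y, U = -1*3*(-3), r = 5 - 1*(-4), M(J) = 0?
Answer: -9981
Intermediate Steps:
r = 9 (r = 5 + 4 = 9)
U = 9 (U = -3*(-3) = 9)
g(p, h) = 729 (g(p, h) = 9³ = 729)
F(y) = y + y² (F(y) = (y² + 0*y) + y = (y² + 0) + y = y² + y = y + y²)
g(14, 17) + F(U)*(-119) = 729 + (9*(1 + 9))*(-119) = 729 + (9*10)*(-119) = 729 + 90*(-119) = 729 - 10710 = -9981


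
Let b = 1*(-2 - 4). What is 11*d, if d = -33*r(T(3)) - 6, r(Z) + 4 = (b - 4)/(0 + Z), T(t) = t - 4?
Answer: -2244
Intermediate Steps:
T(t) = -4 + t
b = -6 (b = 1*(-6) = -6)
r(Z) = -4 - 10/Z (r(Z) = -4 + (-6 - 4)/(0 + Z) = -4 - 10/Z)
d = -204 (d = -33*(-4 - 10/(-4 + 3)) - 6 = -33*(-4 - 10/(-1)) - 6 = -33*(-4 - 10*(-1)) - 6 = -33*(-4 + 10) - 6 = -33*6 - 6 = -198 - 6 = -204)
11*d = 11*(-204) = -2244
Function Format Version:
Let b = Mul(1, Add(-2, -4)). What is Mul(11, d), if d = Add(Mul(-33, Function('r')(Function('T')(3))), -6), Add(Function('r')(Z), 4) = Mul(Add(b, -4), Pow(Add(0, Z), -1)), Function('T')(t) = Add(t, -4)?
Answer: -2244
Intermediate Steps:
Function('T')(t) = Add(-4, t)
b = -6 (b = Mul(1, -6) = -6)
Function('r')(Z) = Add(-4, Mul(-10, Pow(Z, -1))) (Function('r')(Z) = Add(-4, Mul(Add(-6, -4), Pow(Add(0, Z), -1))) = Add(-4, Mul(-10, Pow(Z, -1))))
d = -204 (d = Add(Mul(-33, Add(-4, Mul(-10, Pow(Add(-4, 3), -1)))), -6) = Add(Mul(-33, Add(-4, Mul(-10, Pow(-1, -1)))), -6) = Add(Mul(-33, Add(-4, Mul(-10, -1))), -6) = Add(Mul(-33, Add(-4, 10)), -6) = Add(Mul(-33, 6), -6) = Add(-198, -6) = -204)
Mul(11, d) = Mul(11, -204) = -2244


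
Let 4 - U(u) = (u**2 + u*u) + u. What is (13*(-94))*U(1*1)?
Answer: -1222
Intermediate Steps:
U(u) = 4 - u - 2*u**2 (U(u) = 4 - ((u**2 + u*u) + u) = 4 - ((u**2 + u**2) + u) = 4 - (2*u**2 + u) = 4 - (u + 2*u**2) = 4 + (-u - 2*u**2) = 4 - u - 2*u**2)
(13*(-94))*U(1*1) = (13*(-94))*(4 - 1 - 2*1**2) = -1222*(4 - 1*1 - 2*1**2) = -1222*(4 - 1 - 2*1) = -1222*(4 - 1 - 2) = -1222*1 = -1222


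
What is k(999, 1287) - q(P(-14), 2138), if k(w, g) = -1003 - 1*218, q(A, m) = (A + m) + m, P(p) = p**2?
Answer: -5693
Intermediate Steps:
q(A, m) = A + 2*m
k(w, g) = -1221 (k(w, g) = -1003 - 218 = -1221)
k(999, 1287) - q(P(-14), 2138) = -1221 - ((-14)**2 + 2*2138) = -1221 - (196 + 4276) = -1221 - 1*4472 = -1221 - 4472 = -5693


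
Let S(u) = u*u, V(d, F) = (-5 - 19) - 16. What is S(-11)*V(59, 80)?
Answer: -4840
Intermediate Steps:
V(d, F) = -40 (V(d, F) = -24 - 16 = -40)
S(u) = u²
S(-11)*V(59, 80) = (-11)²*(-40) = 121*(-40) = -4840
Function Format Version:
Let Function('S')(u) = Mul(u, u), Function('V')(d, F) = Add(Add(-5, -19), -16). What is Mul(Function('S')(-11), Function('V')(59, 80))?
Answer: -4840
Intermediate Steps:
Function('V')(d, F) = -40 (Function('V')(d, F) = Add(-24, -16) = -40)
Function('S')(u) = Pow(u, 2)
Mul(Function('S')(-11), Function('V')(59, 80)) = Mul(Pow(-11, 2), -40) = Mul(121, -40) = -4840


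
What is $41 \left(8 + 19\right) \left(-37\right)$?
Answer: $-40959$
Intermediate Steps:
$41 \left(8 + 19\right) \left(-37\right) = 41 \cdot 27 \left(-37\right) = 1107 \left(-37\right) = -40959$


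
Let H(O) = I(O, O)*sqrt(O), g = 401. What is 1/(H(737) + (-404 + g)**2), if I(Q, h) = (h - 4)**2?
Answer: -9/212756769036896 + 537289*sqrt(737)/212756769036896 ≈ 6.8558e-8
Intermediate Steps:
I(Q, h) = (-4 + h)**2
H(O) = sqrt(O)*(-4 + O)**2 (H(O) = (-4 + O)**2*sqrt(O) = sqrt(O)*(-4 + O)**2)
1/(H(737) + (-404 + g)**2) = 1/(sqrt(737)*(-4 + 737)**2 + (-404 + 401)**2) = 1/(sqrt(737)*733**2 + (-3)**2) = 1/(sqrt(737)*537289 + 9) = 1/(537289*sqrt(737) + 9) = 1/(9 + 537289*sqrt(737))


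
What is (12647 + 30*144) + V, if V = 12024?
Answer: 28991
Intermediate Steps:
(12647 + 30*144) + V = (12647 + 30*144) + 12024 = (12647 + 4320) + 12024 = 16967 + 12024 = 28991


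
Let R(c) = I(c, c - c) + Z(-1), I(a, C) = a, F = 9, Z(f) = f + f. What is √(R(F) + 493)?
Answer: 10*√5 ≈ 22.361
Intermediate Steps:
Z(f) = 2*f
R(c) = -2 + c (R(c) = c + 2*(-1) = c - 2 = -2 + c)
√(R(F) + 493) = √((-2 + 9) + 493) = √(7 + 493) = √500 = 10*√5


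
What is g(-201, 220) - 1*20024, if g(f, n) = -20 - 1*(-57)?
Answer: -19987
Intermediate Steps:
g(f, n) = 37 (g(f, n) = -20 + 57 = 37)
g(-201, 220) - 1*20024 = 37 - 1*20024 = 37 - 20024 = -19987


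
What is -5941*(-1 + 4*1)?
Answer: -17823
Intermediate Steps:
-5941*(-1 + 4*1) = -5941*(-1 + 4) = -5941*3 = -17823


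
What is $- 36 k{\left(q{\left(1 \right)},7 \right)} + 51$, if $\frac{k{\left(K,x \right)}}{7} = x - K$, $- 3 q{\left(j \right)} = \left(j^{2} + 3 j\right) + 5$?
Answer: $-2469$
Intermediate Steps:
$q{\left(j \right)} = - \frac{5}{3} - j - \frac{j^{2}}{3}$ ($q{\left(j \right)} = - \frac{\left(j^{2} + 3 j\right) + 5}{3} = - \frac{5 + j^{2} + 3 j}{3} = - \frac{5}{3} - j - \frac{j^{2}}{3}$)
$k{\left(K,x \right)} = - 7 K + 7 x$ ($k{\left(K,x \right)} = 7 \left(x - K\right) = - 7 K + 7 x$)
$- 36 k{\left(q{\left(1 \right)},7 \right)} + 51 = - 36 \left(- 7 \left(- \frac{5}{3} - 1 - \frac{1^{2}}{3}\right) + 7 \cdot 7\right) + 51 = - 36 \left(- 7 \left(- \frac{5}{3} - 1 - \frac{1}{3}\right) + 49\right) + 51 = - 36 \left(\left(-7\right) \left(-3\right) + 49\right) + 51 = - 36 \left(21 + 49\right) + 51 = \left(-36\right) 70 + 51 = -2520 + 51 = -2469$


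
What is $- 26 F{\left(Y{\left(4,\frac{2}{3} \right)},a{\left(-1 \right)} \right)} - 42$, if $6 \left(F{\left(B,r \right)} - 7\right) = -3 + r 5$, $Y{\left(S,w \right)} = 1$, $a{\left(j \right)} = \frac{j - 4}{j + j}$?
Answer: $- \frac{1591}{6} \approx -265.17$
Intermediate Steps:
$a{\left(j \right)} = \frac{-4 + j}{2 j}$
$F{\left(B,r \right)} = \frac{13}{2} + \frac{5 r}{6}$ ($F{\left(B,r \right)} = 7 + \frac{-3 + r 5}{6} = 7 + \frac{-3 + 5 r}{6} = 7 + \left(- \frac{1}{2} + \frac{5 r}{6}\right) = \frac{13}{2} + \frac{5 r}{6}$)
$- 26 F{\left(Y{\left(4,\frac{2}{3} \right)},a{\left(-1 \right)} \right)} - 42 = - 26 \left(\frac{13}{2} + \frac{5 \frac{-4 - 1}{2 \left(-1\right)}}{6}\right) - 42 = - 26 \left(\frac{13}{2} + \frac{5 \cdot \frac{1}{2} \left(-1\right) \left(-5\right)}{6}\right) - 42 = - 26 \left(\frac{13}{2} + \frac{5}{6} \cdot \frac{5}{2}\right) - 42 = - 26 \left(\frac{13}{2} + \frac{25}{12}\right) - 42 = \left(-26\right) \frac{103}{12} - 42 = - \frac{1339}{6} - 42 = - \frac{1591}{6}$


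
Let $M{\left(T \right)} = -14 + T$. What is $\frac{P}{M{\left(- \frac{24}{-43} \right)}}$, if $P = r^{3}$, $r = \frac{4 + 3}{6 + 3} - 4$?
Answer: $\frac{1048727}{421362} \approx 2.4889$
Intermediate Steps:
$r = - \frac{29}{9}$ ($r = \frac{7}{9} - 4 = - \frac{29}{9} \approx -3.2222$)
$P = - \frac{24389}{729}$ ($P = \left(- \frac{29}{9}\right)^{3} = - \frac{24389}{729} \approx -33.455$)
$\frac{P}{M{\left(- \frac{24}{-43} \right)}} = - \frac{24389}{729 \left(-14 - \frac{24}{-43}\right)} = - \frac{24389}{729 \left(-14 - - \frac{24}{43}\right)} = - \frac{24389}{729 \left(-14 + \frac{24}{43}\right)} = - \frac{24389}{729 \left(- \frac{578}{43}\right)} = \left(- \frac{24389}{729}\right) \left(- \frac{43}{578}\right) = \frac{1048727}{421362}$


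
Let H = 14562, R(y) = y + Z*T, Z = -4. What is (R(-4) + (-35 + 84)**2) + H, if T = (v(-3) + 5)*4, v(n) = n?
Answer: 16927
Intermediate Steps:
T = 8 (T = (-3 + 5)*4 = 2*4 = 8)
R(y) = -32 + y (R(y) = y - 4*8 = y - 32 = -32 + y)
(R(-4) + (-35 + 84)**2) + H = ((-32 - 4) + (-35 + 84)**2) + 14562 = (-36 + 49**2) + 14562 = (-36 + 2401) + 14562 = 2365 + 14562 = 16927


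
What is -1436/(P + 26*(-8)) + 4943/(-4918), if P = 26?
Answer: 3081311/447538 ≈ 6.8850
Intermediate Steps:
-1436/(P + 26*(-8)) + 4943/(-4918) = -1436/(26 + 26*(-8)) + 4943/(-4918) = -1436/(26 - 208) + 4943*(-1/4918) = -1436/(-182) - 4943/4918 = -1436*(-1/182) - 4943/4918 = 718/91 - 4943/4918 = 3081311/447538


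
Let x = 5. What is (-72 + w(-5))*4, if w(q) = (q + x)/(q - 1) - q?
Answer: -268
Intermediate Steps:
w(q) = -q + (5 + q)/(-1 + q) (w(q) = (q + 5)/(q - 1) - q = (5 + q)/(-1 + q) - q = -q + (5 + q)/(-1 + q))
(-72 + w(-5))*4 = (-72 + (5 - 1*(-5)² + 2*(-5))/(-1 - 5))*4 = (-72 + (5 - 1*25 - 10)/(-6))*4 = (-72 - (5 - 25 - 10)/6)*4 = (-72 - ⅙*(-30))*4 = (-72 + 5)*4 = -67*4 = -268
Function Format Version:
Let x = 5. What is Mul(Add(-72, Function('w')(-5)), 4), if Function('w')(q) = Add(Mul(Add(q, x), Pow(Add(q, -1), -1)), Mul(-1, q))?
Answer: -268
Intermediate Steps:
Function('w')(q) = Add(Mul(-1, q), Mul(Pow(Add(-1, q), -1), Add(5, q))) (Function('w')(q) = Add(Mul(Add(q, 5), Pow(Add(q, -1), -1)), Mul(-1, q)) = Add(Mul(Add(5, q), Pow(Add(-1, q), -1)), Mul(-1, q)) = Add(Mul(Pow(Add(-1, q), -1), Add(5, q)), Mul(-1, q)) = Add(Mul(-1, q), Mul(Pow(Add(-1, q), -1), Add(5, q))))
Mul(Add(-72, Function('w')(-5)), 4) = Mul(Add(-72, Mul(Pow(Add(-1, -5), -1), Add(5, Mul(-1, Pow(-5, 2)), Mul(2, -5)))), 4) = Mul(Add(-72, Mul(Pow(-6, -1), Add(5, Mul(-1, 25), -10))), 4) = Mul(Add(-72, Mul(Rational(-1, 6), Add(5, -25, -10))), 4) = Mul(Add(-72, Mul(Rational(-1, 6), -30)), 4) = Mul(Add(-72, 5), 4) = Mul(-67, 4) = -268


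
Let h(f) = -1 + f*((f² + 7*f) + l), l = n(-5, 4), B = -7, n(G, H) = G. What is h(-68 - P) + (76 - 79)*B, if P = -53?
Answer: -1705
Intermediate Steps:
l = -5
h(f) = -1 + f*(-5 + f² + 7*f) (h(f) = -1 + f*((f² + 7*f) - 5) = -1 + f*(-5 + f² + 7*f))
h(-68 - P) + (76 - 79)*B = (-1 + (-68 - 1*(-53))³ - 5*(-68 - 1*(-53)) + 7*(-68 - 1*(-53))²) + (76 - 79)*(-7) = (-1 + (-68 + 53)³ - 5*(-68 + 53) + 7*(-68 + 53)²) - 3*(-7) = (-1 + (-15)³ - 5*(-15) + 7*(-15)²) + 21 = (-1 - 3375 + 75 + 7*225) + 21 = (-1 - 3375 + 75 + 1575) + 21 = -1726 + 21 = -1705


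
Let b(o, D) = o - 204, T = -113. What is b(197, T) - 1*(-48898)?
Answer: 48891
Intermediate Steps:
b(o, D) = -204 + o
b(197, T) - 1*(-48898) = (-204 + 197) - 1*(-48898) = -7 + 48898 = 48891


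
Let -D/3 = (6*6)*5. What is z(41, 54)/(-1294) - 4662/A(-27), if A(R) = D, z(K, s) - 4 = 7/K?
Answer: 3433964/397905 ≈ 8.6301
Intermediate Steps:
z(K, s) = 4 + 7/K
D = -540 (D = -3*6*6*5 = -108*5 = -3*180 = -540)
A(R) = -540
z(41, 54)/(-1294) - 4662/A(-27) = (4 + 7/41)/(-1294) - 4662/(-540) = (4 + 7*(1/41))*(-1/1294) - 4662*(-1/540) = (4 + 7/41)*(-1/1294) + 259/30 = (171/41)*(-1/1294) + 259/30 = -171/53054 + 259/30 = 3433964/397905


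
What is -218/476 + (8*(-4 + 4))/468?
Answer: -109/238 ≈ -0.45798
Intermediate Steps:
-218/476 + (8*(-4 + 4))/468 = -218*1/476 + (8*0)*(1/468) = -109/238 + 0*(1/468) = -109/238 + 0 = -109/238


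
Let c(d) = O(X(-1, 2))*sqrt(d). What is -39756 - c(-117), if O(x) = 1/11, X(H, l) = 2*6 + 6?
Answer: -39756 - 3*I*sqrt(13)/11 ≈ -39756.0 - 0.98333*I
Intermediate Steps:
X(H, l) = 18 (X(H, l) = 12 + 6 = 18)
O(x) = 1/11
c(d) = sqrt(d)/11
-39756 - c(-117) = -39756 - sqrt(-117)/11 = -39756 - 3*I*sqrt(13)/11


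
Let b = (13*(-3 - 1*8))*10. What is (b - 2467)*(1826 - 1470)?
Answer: -1387332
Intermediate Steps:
b = -1430 (b = (13*(-3 - 8))*10 = (13*(-11))*10 = -143*10 = -1430)
(b - 2467)*(1826 - 1470) = (-1430 - 2467)*(1826 - 1470) = -3897*356 = -1387332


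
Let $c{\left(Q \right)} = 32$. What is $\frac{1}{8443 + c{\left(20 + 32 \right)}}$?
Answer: $\frac{1}{8475} \approx 0.00011799$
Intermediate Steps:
$\frac{1}{8443 + c{\left(20 + 32 \right)}} = \frac{1}{8443 + 32} = \frac{1}{8475}$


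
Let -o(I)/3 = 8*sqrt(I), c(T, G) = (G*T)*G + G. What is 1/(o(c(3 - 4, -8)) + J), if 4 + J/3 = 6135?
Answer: 6131/112781307 + 16*I*sqrt(2)/37593769 ≈ 5.4362e-5 + 6.0189e-7*I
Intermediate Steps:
c(T, G) = G + T*G**2 (c(T, G) = T*G**2 + G = G + T*G**2)
J = 18393 (J = -12 + 3*6135 = -12 + 18405 = 18393)
o(I) = -24*sqrt(I)
1/(o(c(3 - 4, -8)) + J) = 1/(-24*2*I*sqrt(2)*sqrt(1 - 8*(3 - 4)) + 18393) = 1/(-24*2*I*sqrt(2)*sqrt(1 - 8*(-1)) + 18393) = 1/(-24*2*I*sqrt(2)*sqrt(1 + 8) + 18393) = 1/(-24*6*I*sqrt(2) + 18393) = 1/(-144*I*sqrt(2) + 18393) = 1/(18393 - 144*I*sqrt(2))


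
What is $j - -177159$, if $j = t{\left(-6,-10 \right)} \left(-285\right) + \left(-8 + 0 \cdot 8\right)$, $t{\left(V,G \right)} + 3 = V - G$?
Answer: $176866$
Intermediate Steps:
$t{\left(V,G \right)} = -3 + V - G$ ($t{\left(V,G \right)} = -3 - \left(G - V\right) = -3 + V - G$)
$j = -293$ ($j = \left(-3 - 6 - -10\right) \left(-285\right) + \left(-8 + 0 \cdot 8\right) = \left(-3 - 6 + 10\right) \left(-285\right) + \left(-8 + 0\right) = 1 \left(-285\right) - 8 = -285 - 8 = -293$)
$j - -177159 = -293 - -177159 = -293 + 177159 = 176866$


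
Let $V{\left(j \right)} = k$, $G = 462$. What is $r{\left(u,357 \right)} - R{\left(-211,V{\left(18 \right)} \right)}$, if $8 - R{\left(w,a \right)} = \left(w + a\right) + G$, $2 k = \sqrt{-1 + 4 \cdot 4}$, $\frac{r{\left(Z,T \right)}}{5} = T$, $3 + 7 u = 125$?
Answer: $2028 + \frac{\sqrt{15}}{2} \approx 2029.9$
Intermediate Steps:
$u = \frac{122}{7}$ ($u = - \frac{3}{7} + \frac{1}{7} \cdot 125 = - \frac{3}{7} + \frac{125}{7} = \frac{122}{7} \approx 17.429$)
$r{\left(Z,T \right)} = 5 T$
$k = \frac{\sqrt{15}}{2}$ ($k = \frac{\sqrt{-1 + 4 \cdot 4}}{2} = \frac{\sqrt{-1 + 16}}{2} = \frac{\sqrt{15}}{2} \approx 1.9365$)
$V{\left(j \right)} = \frac{\sqrt{15}}{2}$
$R{\left(w,a \right)} = -454 - a - w$ ($R{\left(w,a \right)} = 8 - \left(\left(w + a\right) + 462\right) = 8 - \left(\left(a + w\right) + 462\right) = 8 - \left(462 + a + w\right) = -454 - a - w$)
$r{\left(u,357 \right)} - R{\left(-211,V{\left(18 \right)} \right)} = 5 \cdot 357 - \left(-454 - \frac{\sqrt{15}}{2} - -211\right) = 1785 - \left(-454 - \frac{\sqrt{15}}{2} + 211\right) = 1785 - \left(-243 - \frac{\sqrt{15}}{2}\right) = 1785 + \left(243 + \frac{\sqrt{15}}{2}\right) = 2028 + \frac{\sqrt{15}}{2}$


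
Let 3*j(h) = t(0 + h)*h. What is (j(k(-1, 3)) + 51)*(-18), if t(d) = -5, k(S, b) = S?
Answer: -948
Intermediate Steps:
j(h) = -5*h/3 (j(h) = (-5*h)/3 = -5*h/3)
(j(k(-1, 3)) + 51)*(-18) = (-5/3*(-1) + 51)*(-18) = (5/3 + 51)*(-18) = (158/3)*(-18) = -948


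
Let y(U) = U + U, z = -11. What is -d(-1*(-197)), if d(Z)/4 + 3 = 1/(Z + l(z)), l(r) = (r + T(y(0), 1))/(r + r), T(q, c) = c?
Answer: 6505/543 ≈ 11.980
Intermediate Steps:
y(U) = 2*U
l(r) = (1 + r)/(2*r) (l(r) = (r + 1)/(r + r) = (1 + r)/((2*r)) = (1 + r)*(1/(2*r)) = (1 + r)/(2*r))
d(Z) = -12 + 4/(5/11 + Z) (d(Z) = -12 + 4/(Z + (½)*(1 - 11)/(-11)) = -12 + 4/(Z + (½)*(-1/11)*(-10)) = -12 + 4/(Z + 5/11) = -12 + 4/(5/11 + Z))
-d(-1*(-197)) = -4*(-4 - (-33)*(-197))/(5 + 11*(-1*(-197))) = -4*(-4 - 33*197)/(5 + 11*197) = -4*(-4 - 6501)/(5 + 2167) = -4*(-6505)/2172 = -1*(-6505/543) = 6505/543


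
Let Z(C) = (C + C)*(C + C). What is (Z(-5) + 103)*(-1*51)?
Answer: -10353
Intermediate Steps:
Z(C) = 4*C² (Z(C) = (2*C)*(2*C) = 4*C²)
(Z(-5) + 103)*(-1*51) = (4*(-5)² + 103)*(-1*51) = (4*25 + 103)*(-51) = (100 + 103)*(-51) = 203*(-51) = -10353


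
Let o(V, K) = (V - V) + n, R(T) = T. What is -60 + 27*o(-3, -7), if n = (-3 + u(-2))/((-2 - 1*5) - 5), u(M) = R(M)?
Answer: -195/4 ≈ -48.750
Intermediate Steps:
u(M) = M
n = 5/12 (n = (-3 - 2)/((-2 - 1*5) - 5) = -5/((-2 - 5) - 5) = -5/(-7 - 5) = -5/(-12) = -5*(-1/12) = 5/12 ≈ 0.41667)
o(V, K) = 5/12 (o(V, K) = (V - V) + 5/12 = 0 + 5/12 = 5/12)
-60 + 27*o(-3, -7) = -60 + 27*(5/12) = -60 + 45/4 = -195/4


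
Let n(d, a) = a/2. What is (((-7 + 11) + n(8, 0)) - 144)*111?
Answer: -15540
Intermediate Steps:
n(d, a) = a/2 (n(d, a) = a*(½) = a/2)
(((-7 + 11) + n(8, 0)) - 144)*111 = (((-7 + 11) + (½)*0) - 144)*111 = ((4 + 0) - 144)*111 = (4 - 144)*111 = -140*111 = -15540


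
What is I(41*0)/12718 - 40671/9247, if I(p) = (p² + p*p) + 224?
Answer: -257591225/58801673 ≈ -4.3807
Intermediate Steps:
I(p) = 224 + 2*p² (I(p) = (p² + p²) + 224 = 2*p² + 224 = 224 + 2*p²)
I(41*0)/12718 - 40671/9247 = (224 + 2*(41*0)²)/12718 - 40671/9247 = (224 + 2*0²)*(1/12718) - 40671*1/9247 = (224 + 2*0)*(1/12718) - 40671/9247 = (224 + 0)*(1/12718) - 40671/9247 = 224*(1/12718) - 40671/9247 = 112/6359 - 40671/9247 = -257591225/58801673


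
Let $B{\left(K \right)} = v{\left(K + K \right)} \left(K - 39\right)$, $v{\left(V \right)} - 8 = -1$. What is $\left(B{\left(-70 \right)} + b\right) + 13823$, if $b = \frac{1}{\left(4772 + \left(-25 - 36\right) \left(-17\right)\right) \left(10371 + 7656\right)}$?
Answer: $\frac{1367628089581}{104718843} \approx 13060.0$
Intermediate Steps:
$v{\left(V \right)} = 7$ ($v{\left(V \right)} = 8 - 1 = 7$)
$B{\left(K \right)} = -273 + 7 K$ ($B{\left(K \right)} = 7 \left(K - 39\right) = 7 \left(-39 + K\right) = -273 + 7 K$)
$b = \frac{1}{104718843}$ ($b = \frac{1}{\left(4772 - -1037\right) 18027} = \frac{1}{\left(4772 + 1037\right) 18027} = \frac{1}{5809 \cdot 18027} = \frac{1}{104718843} \approx 9.5494 \cdot 10^{-9}$)
$\left(B{\left(-70 \right)} + b\right) + 13823 = \left(\left(-273 + 7 \left(-70\right)\right) + \frac{1}{104718843}\right) + 13823 = \left(\left(-273 - 490\right) + \frac{1}{104718843}\right) + 13823 = \left(-763 + \frac{1}{104718843}\right) + 13823 = - \frac{79900477208}{104718843} + 13823 = \frac{1367628089581}{104718843}$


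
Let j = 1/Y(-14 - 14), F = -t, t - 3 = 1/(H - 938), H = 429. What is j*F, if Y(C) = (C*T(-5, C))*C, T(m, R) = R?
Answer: 109/798112 ≈ 0.00013657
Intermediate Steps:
t = 1526/509 (t = 3 + 1/(429 - 938) = 3 + 1/(-509) = 3 - 1/509 = 1526/509 ≈ 2.9980)
Y(C) = C**3 (Y(C) = (C*C)*C = C**2*C = C**3)
F = -1526/509 (F = -1*1526/509 = -1526/509 ≈ -2.9980)
j = -1/21952 (j = 1/((-14 - 14)**3) = 1/((-28)**3) = 1/(-21952) = -1/21952 ≈ -4.5554e-5)
j*F = -1/21952*(-1526/509) = 109/798112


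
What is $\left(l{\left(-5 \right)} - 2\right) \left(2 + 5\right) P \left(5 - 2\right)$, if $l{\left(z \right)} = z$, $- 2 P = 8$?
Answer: $588$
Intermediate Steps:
$P = -4$ ($P = \left(- \frac{1}{2}\right) 8 = -4$)
$\left(l{\left(-5 \right)} - 2\right) \left(2 + 5\right) P \left(5 - 2\right) = \left(-5 - 2\right) \left(2 + 5\right) \left(-4\right) \left(5 - 2\right) = \left(-7\right) 7 \left(-4\right) \left(5 - 2\right) = \left(-49\right) \left(-4\right) 3 = 196 \cdot 3 = 588$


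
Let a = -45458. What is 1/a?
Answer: -1/45458 ≈ -2.1998e-5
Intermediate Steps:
1/a = 1/(-45458) = -1/45458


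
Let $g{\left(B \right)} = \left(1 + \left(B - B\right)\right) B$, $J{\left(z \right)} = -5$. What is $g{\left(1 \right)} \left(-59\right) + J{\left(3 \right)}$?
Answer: $-64$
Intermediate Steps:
$g{\left(B \right)} = B$ ($g{\left(B \right)} = \left(1 + 0\right) B = 1 B = B$)
$g{\left(1 \right)} \left(-59\right) + J{\left(3 \right)} = 1 \left(-59\right) - 5 = -59 - 5 = -64$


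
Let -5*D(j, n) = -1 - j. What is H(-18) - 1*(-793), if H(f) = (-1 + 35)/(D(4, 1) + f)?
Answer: 791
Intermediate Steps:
D(j, n) = ⅕ + j/5 (D(j, n) = -(-1 - j)/5 = ⅕ + j/5)
H(f) = 34/(1 + f) (H(f) = (-1 + 35)/((⅕ + (⅕)*4) + f) = 34/((⅕ + ⅘) + f) = 34/(1 + f))
H(-18) - 1*(-793) = 34/(1 - 18) - 1*(-793) = 34/(-17) + 793 = 34*(-1/17) + 793 = -2 + 793 = 791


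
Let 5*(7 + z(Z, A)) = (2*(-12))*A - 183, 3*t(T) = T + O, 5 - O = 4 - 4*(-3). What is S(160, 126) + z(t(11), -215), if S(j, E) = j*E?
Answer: 105742/5 ≈ 21148.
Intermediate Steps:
O = -11 (O = 5 - (4 - 4*(-3)) = 5 - (4 + 12) = 5 - 1*16 = 5 - 16 = -11)
t(T) = -11/3 + T/3 (t(T) = (T - 11)/3 = (-11 + T)/3 = -11/3 + T/3)
z(Z, A) = -218/5 - 24*A/5 (z(Z, A) = -7 + ((2*(-12))*A - 183)/5 = -7 + (-24*A - 183)/5 = -7 + (-183 - 24*A)/5 = -7 + (-183/5 - 24*A/5) = -218/5 - 24*A/5)
S(j, E) = E*j
S(160, 126) + z(t(11), -215) = 126*160 + (-218/5 - 24/5*(-215)) = 20160 + (-218/5 + 1032) = 20160 + 4942/5 = 105742/5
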